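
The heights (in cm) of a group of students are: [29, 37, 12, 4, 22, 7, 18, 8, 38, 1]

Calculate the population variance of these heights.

163.84

Step 1: Compute the mean: (29 + 37 + 12 + 4 + 22 + 7 + 18 + 8 + 38 + 1) / 10 = 17.6
Step 2: Compute squared deviations from the mean:
  (29 - 17.6)^2 = 129.96
  (37 - 17.6)^2 = 376.36
  (12 - 17.6)^2 = 31.36
  (4 - 17.6)^2 = 184.96
  (22 - 17.6)^2 = 19.36
  (7 - 17.6)^2 = 112.36
  (18 - 17.6)^2 = 0.16
  (8 - 17.6)^2 = 92.16
  (38 - 17.6)^2 = 416.16
  (1 - 17.6)^2 = 275.56
Step 3: Sum of squared deviations = 1638.4
Step 4: Population variance = 1638.4 / 10 = 163.84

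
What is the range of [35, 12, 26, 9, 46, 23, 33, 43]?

37

Step 1: Identify the maximum value: max = 46
Step 2: Identify the minimum value: min = 9
Step 3: Range = max - min = 46 - 9 = 37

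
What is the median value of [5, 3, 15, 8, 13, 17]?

10.5

Step 1: Sort the data in ascending order: [3, 5, 8, 13, 15, 17]
Step 2: The number of values is n = 6.
Step 3: Since n is even, the median is the average of positions 3 and 4:
  Median = (8 + 13) / 2 = 10.5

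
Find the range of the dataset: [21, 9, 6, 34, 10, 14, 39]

33

Step 1: Identify the maximum value: max = 39
Step 2: Identify the minimum value: min = 6
Step 3: Range = max - min = 39 - 6 = 33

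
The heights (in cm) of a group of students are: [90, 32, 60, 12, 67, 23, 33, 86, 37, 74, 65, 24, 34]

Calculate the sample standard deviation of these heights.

25.7553

Step 1: Compute the mean: 49
Step 2: Sum of squared deviations from the mean: 7960
Step 3: Sample variance = 7960 / 12 = 663.3333
Step 4: Standard deviation = sqrt(663.3333) = 25.7553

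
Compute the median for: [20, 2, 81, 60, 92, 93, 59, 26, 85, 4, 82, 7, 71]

60

Step 1: Sort the data in ascending order: [2, 4, 7, 20, 26, 59, 60, 71, 81, 82, 85, 92, 93]
Step 2: The number of values is n = 13.
Step 3: Since n is odd, the median is the middle value at position 7: 60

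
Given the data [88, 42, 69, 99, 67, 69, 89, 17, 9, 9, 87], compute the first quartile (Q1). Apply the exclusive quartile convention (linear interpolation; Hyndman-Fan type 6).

17

Step 1: Sort the data: [9, 9, 17, 42, 67, 69, 69, 87, 88, 89, 99]
Step 2: n = 11
Step 3: Using the exclusive quartile method:
  Q1 = 17
  Q2 (median) = 69
  Q3 = 88
  IQR = Q3 - Q1 = 88 - 17 = 71
Step 4: Q1 = 17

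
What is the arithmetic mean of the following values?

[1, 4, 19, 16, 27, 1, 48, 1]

14.625

Step 1: Sum all values: 1 + 4 + 19 + 16 + 27 + 1 + 48 + 1 = 117
Step 2: Count the number of values: n = 8
Step 3: Mean = sum / n = 117 / 8 = 14.625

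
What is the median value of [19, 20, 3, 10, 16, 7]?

13

Step 1: Sort the data in ascending order: [3, 7, 10, 16, 19, 20]
Step 2: The number of values is n = 6.
Step 3: Since n is even, the median is the average of positions 3 and 4:
  Median = (10 + 16) / 2 = 13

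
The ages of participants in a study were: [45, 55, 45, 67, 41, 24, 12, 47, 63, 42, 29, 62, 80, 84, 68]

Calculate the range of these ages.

72

Step 1: Identify the maximum value: max = 84
Step 2: Identify the minimum value: min = 12
Step 3: Range = max - min = 84 - 12 = 72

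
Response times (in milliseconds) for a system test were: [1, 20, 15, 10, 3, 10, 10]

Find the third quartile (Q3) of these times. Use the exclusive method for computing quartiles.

15

Step 1: Sort the data: [1, 3, 10, 10, 10, 15, 20]
Step 2: n = 7
Step 3: Using the exclusive quartile method:
  Q1 = 3
  Q2 (median) = 10
  Q3 = 15
  IQR = Q3 - Q1 = 15 - 3 = 12
Step 4: Q3 = 15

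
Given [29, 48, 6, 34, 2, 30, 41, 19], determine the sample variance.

260.4107

Step 1: Compute the mean: (29 + 48 + 6 + 34 + 2 + 30 + 41 + 19) / 8 = 26.125
Step 2: Compute squared deviations from the mean:
  (29 - 26.125)^2 = 8.2656
  (48 - 26.125)^2 = 478.5156
  (6 - 26.125)^2 = 405.0156
  (34 - 26.125)^2 = 62.0156
  (2 - 26.125)^2 = 582.0156
  (30 - 26.125)^2 = 15.0156
  (41 - 26.125)^2 = 221.2656
  (19 - 26.125)^2 = 50.7656
Step 3: Sum of squared deviations = 1822.875
Step 4: Sample variance = 1822.875 / 7 = 260.4107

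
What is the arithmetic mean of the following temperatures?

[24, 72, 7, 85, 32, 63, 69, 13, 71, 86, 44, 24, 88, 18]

49.7143

Step 1: Sum all values: 24 + 72 + 7 + 85 + 32 + 63 + 69 + 13 + 71 + 86 + 44 + 24 + 88 + 18 = 696
Step 2: Count the number of values: n = 14
Step 3: Mean = sum / n = 696 / 14 = 49.7143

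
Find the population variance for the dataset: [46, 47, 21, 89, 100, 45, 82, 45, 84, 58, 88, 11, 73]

706.8284

Step 1: Compute the mean: (46 + 47 + 21 + 89 + 100 + 45 + 82 + 45 + 84 + 58 + 88 + 11 + 73) / 13 = 60.6923
Step 2: Compute squared deviations from the mean:
  (46 - 60.6923)^2 = 215.8639
  (47 - 60.6923)^2 = 187.4793
  (21 - 60.6923)^2 = 1575.4793
  (89 - 60.6923)^2 = 801.3254
  (100 - 60.6923)^2 = 1545.0947
  (45 - 60.6923)^2 = 246.2485
  (82 - 60.6923)^2 = 454.0178
  (45 - 60.6923)^2 = 246.2485
  (84 - 60.6923)^2 = 543.2485
  (58 - 60.6923)^2 = 7.2485
  (88 - 60.6923)^2 = 745.7101
  (11 - 60.6923)^2 = 2469.3254
  (73 - 60.6923)^2 = 151.4793
Step 3: Sum of squared deviations = 9188.7692
Step 4: Population variance = 9188.7692 / 13 = 706.8284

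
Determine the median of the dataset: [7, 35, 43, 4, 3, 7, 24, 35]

15.5

Step 1: Sort the data in ascending order: [3, 4, 7, 7, 24, 35, 35, 43]
Step 2: The number of values is n = 8.
Step 3: Since n is even, the median is the average of positions 4 and 5:
  Median = (7 + 24) / 2 = 15.5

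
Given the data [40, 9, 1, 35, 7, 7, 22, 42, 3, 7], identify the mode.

7

Step 1: Count the frequency of each value:
  1: appears 1 time(s)
  3: appears 1 time(s)
  7: appears 3 time(s)
  9: appears 1 time(s)
  22: appears 1 time(s)
  35: appears 1 time(s)
  40: appears 1 time(s)
  42: appears 1 time(s)
Step 2: The value 7 appears most frequently (3 times).
Step 3: Mode = 7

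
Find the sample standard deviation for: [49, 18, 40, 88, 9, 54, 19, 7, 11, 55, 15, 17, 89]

28.8564

Step 1: Compute the mean: 36.2308
Step 2: Sum of squared deviations from the mean: 9992.3077
Step 3: Sample variance = 9992.3077 / 12 = 832.6923
Step 4: Standard deviation = sqrt(832.6923) = 28.8564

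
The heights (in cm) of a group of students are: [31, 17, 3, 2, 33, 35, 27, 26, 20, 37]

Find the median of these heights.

26.5

Step 1: Sort the data in ascending order: [2, 3, 17, 20, 26, 27, 31, 33, 35, 37]
Step 2: The number of values is n = 10.
Step 3: Since n is even, the median is the average of positions 5 and 6:
  Median = (26 + 27) / 2 = 26.5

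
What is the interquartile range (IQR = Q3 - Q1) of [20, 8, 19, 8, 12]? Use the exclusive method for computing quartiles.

11.5

Step 1: Sort the data: [8, 8, 12, 19, 20]
Step 2: n = 5
Step 3: Using the exclusive quartile method:
  Q1 = 8
  Q2 (median) = 12
  Q3 = 19.5
  IQR = Q3 - Q1 = 19.5 - 8 = 11.5
Step 4: IQR = 11.5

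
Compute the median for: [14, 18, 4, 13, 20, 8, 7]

13

Step 1: Sort the data in ascending order: [4, 7, 8, 13, 14, 18, 20]
Step 2: The number of values is n = 7.
Step 3: Since n is odd, the median is the middle value at position 4: 13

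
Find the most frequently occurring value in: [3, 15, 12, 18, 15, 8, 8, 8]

8

Step 1: Count the frequency of each value:
  3: appears 1 time(s)
  8: appears 3 time(s)
  12: appears 1 time(s)
  15: appears 2 time(s)
  18: appears 1 time(s)
Step 2: The value 8 appears most frequently (3 times).
Step 3: Mode = 8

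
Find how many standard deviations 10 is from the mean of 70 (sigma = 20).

-3

Step 1: Recall the z-score formula: z = (x - mu) / sigma
Step 2: Substitute values: z = (10 - 70) / 20
Step 3: z = -60 / 20 = -3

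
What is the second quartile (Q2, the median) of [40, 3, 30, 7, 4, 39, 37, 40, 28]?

30

Step 1: Sort the data: [3, 4, 7, 28, 30, 37, 39, 40, 40]
Step 2: n = 9
Step 3: Q2 is the median. Since n is odd, it is the middle value at position 5: 30
Step 4: Q2 = 30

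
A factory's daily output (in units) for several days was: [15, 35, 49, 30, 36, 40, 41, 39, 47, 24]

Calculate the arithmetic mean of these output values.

35.6

Step 1: Sum all values: 15 + 35 + 49 + 30 + 36 + 40 + 41 + 39 + 47 + 24 = 356
Step 2: Count the number of values: n = 10
Step 3: Mean = sum / n = 356 / 10 = 35.6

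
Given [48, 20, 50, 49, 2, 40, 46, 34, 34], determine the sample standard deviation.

15.9878

Step 1: Compute the mean: 35.8889
Step 2: Sum of squared deviations from the mean: 2044.8889
Step 3: Sample variance = 2044.8889 / 8 = 255.6111
Step 4: Standard deviation = sqrt(255.6111) = 15.9878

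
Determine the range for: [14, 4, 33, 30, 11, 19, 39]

35

Step 1: Identify the maximum value: max = 39
Step 2: Identify the minimum value: min = 4
Step 3: Range = max - min = 39 - 4 = 35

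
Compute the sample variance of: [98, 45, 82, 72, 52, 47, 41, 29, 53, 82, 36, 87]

517.1515

Step 1: Compute the mean: (98 + 45 + 82 + 72 + 52 + 47 + 41 + 29 + 53 + 82 + 36 + 87) / 12 = 60.3333
Step 2: Compute squared deviations from the mean:
  (98 - 60.3333)^2 = 1418.7778
  (45 - 60.3333)^2 = 235.1111
  (82 - 60.3333)^2 = 469.4444
  (72 - 60.3333)^2 = 136.1111
  (52 - 60.3333)^2 = 69.4444
  (47 - 60.3333)^2 = 177.7778
  (41 - 60.3333)^2 = 373.7778
  (29 - 60.3333)^2 = 981.7778
  (53 - 60.3333)^2 = 53.7778
  (82 - 60.3333)^2 = 469.4444
  (36 - 60.3333)^2 = 592.1111
  (87 - 60.3333)^2 = 711.1111
Step 3: Sum of squared deviations = 5688.6667
Step 4: Sample variance = 5688.6667 / 11 = 517.1515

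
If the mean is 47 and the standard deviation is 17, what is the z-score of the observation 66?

1.1176

Step 1: Recall the z-score formula: z = (x - mu) / sigma
Step 2: Substitute values: z = (66 - 47) / 17
Step 3: z = 19 / 17 = 1.1176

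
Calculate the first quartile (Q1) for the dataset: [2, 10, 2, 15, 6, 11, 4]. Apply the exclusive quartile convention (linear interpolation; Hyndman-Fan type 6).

2

Step 1: Sort the data: [2, 2, 4, 6, 10, 11, 15]
Step 2: n = 7
Step 3: Using the exclusive quartile method:
  Q1 = 2
  Q2 (median) = 6
  Q3 = 11
  IQR = Q3 - Q1 = 11 - 2 = 9
Step 4: Q1 = 2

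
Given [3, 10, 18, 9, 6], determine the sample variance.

31.7

Step 1: Compute the mean: (3 + 10 + 18 + 9 + 6) / 5 = 9.2
Step 2: Compute squared deviations from the mean:
  (3 - 9.2)^2 = 38.44
  (10 - 9.2)^2 = 0.64
  (18 - 9.2)^2 = 77.44
  (9 - 9.2)^2 = 0.04
  (6 - 9.2)^2 = 10.24
Step 3: Sum of squared deviations = 126.8
Step 4: Sample variance = 126.8 / 4 = 31.7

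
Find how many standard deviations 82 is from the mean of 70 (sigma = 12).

1

Step 1: Recall the z-score formula: z = (x - mu) / sigma
Step 2: Substitute values: z = (82 - 70) / 12
Step 3: z = 12 / 12 = 1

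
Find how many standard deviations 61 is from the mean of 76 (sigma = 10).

-1.5

Step 1: Recall the z-score formula: z = (x - mu) / sigma
Step 2: Substitute values: z = (61 - 76) / 10
Step 3: z = -15 / 10 = -1.5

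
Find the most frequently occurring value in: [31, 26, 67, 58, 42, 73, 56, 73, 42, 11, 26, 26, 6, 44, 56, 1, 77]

26

Step 1: Count the frequency of each value:
  1: appears 1 time(s)
  6: appears 1 time(s)
  11: appears 1 time(s)
  26: appears 3 time(s)
  31: appears 1 time(s)
  42: appears 2 time(s)
  44: appears 1 time(s)
  56: appears 2 time(s)
  58: appears 1 time(s)
  67: appears 1 time(s)
  73: appears 2 time(s)
  77: appears 1 time(s)
Step 2: The value 26 appears most frequently (3 times).
Step 3: Mode = 26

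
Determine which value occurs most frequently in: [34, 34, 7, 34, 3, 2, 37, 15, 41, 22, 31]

34

Step 1: Count the frequency of each value:
  2: appears 1 time(s)
  3: appears 1 time(s)
  7: appears 1 time(s)
  15: appears 1 time(s)
  22: appears 1 time(s)
  31: appears 1 time(s)
  34: appears 3 time(s)
  37: appears 1 time(s)
  41: appears 1 time(s)
Step 2: The value 34 appears most frequently (3 times).
Step 3: Mode = 34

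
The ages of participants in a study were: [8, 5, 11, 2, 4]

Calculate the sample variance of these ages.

12.5

Step 1: Compute the mean: (8 + 5 + 11 + 2 + 4) / 5 = 6
Step 2: Compute squared deviations from the mean:
  (8 - 6)^2 = 4
  (5 - 6)^2 = 1
  (11 - 6)^2 = 25
  (2 - 6)^2 = 16
  (4 - 6)^2 = 4
Step 3: Sum of squared deviations = 50
Step 4: Sample variance = 50 / 4 = 12.5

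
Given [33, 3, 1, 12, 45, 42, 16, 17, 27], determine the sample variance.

254.6944

Step 1: Compute the mean: (33 + 3 + 1 + 12 + 45 + 42 + 16 + 17 + 27) / 9 = 21.7778
Step 2: Compute squared deviations from the mean:
  (33 - 21.7778)^2 = 125.9383
  (3 - 21.7778)^2 = 352.6049
  (1 - 21.7778)^2 = 431.716
  (12 - 21.7778)^2 = 95.6049
  (45 - 21.7778)^2 = 539.2716
  (42 - 21.7778)^2 = 408.9383
  (16 - 21.7778)^2 = 33.3827
  (17 - 21.7778)^2 = 22.8272
  (27 - 21.7778)^2 = 27.2716
Step 3: Sum of squared deviations = 2037.5556
Step 4: Sample variance = 2037.5556 / 8 = 254.6944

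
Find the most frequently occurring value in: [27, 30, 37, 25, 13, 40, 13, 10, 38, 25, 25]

25

Step 1: Count the frequency of each value:
  10: appears 1 time(s)
  13: appears 2 time(s)
  25: appears 3 time(s)
  27: appears 1 time(s)
  30: appears 1 time(s)
  37: appears 1 time(s)
  38: appears 1 time(s)
  40: appears 1 time(s)
Step 2: The value 25 appears most frequently (3 times).
Step 3: Mode = 25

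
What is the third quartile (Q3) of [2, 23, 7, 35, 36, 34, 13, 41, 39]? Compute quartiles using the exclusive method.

37.5

Step 1: Sort the data: [2, 7, 13, 23, 34, 35, 36, 39, 41]
Step 2: n = 9
Step 3: Using the exclusive quartile method:
  Q1 = 10
  Q2 (median) = 34
  Q3 = 37.5
  IQR = Q3 - Q1 = 37.5 - 10 = 27.5
Step 4: Q3 = 37.5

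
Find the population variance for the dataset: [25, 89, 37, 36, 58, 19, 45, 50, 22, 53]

391.84

Step 1: Compute the mean: (25 + 89 + 37 + 36 + 58 + 19 + 45 + 50 + 22 + 53) / 10 = 43.4
Step 2: Compute squared deviations from the mean:
  (25 - 43.4)^2 = 338.56
  (89 - 43.4)^2 = 2079.36
  (37 - 43.4)^2 = 40.96
  (36 - 43.4)^2 = 54.76
  (58 - 43.4)^2 = 213.16
  (19 - 43.4)^2 = 595.36
  (45 - 43.4)^2 = 2.56
  (50 - 43.4)^2 = 43.56
  (22 - 43.4)^2 = 457.96
  (53 - 43.4)^2 = 92.16
Step 3: Sum of squared deviations = 3918.4
Step 4: Population variance = 3918.4 / 10 = 391.84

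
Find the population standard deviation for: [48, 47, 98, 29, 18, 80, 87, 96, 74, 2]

32.2845

Step 1: Compute the mean: 57.9
Step 2: Sum of squared deviations from the mean: 10422.9
Step 3: Population variance = 10422.9 / 10 = 1042.29
Step 4: Standard deviation = sqrt(1042.29) = 32.2845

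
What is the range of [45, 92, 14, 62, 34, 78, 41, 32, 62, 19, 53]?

78

Step 1: Identify the maximum value: max = 92
Step 2: Identify the minimum value: min = 14
Step 3: Range = max - min = 92 - 14 = 78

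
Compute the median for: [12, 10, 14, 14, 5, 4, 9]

10

Step 1: Sort the data in ascending order: [4, 5, 9, 10, 12, 14, 14]
Step 2: The number of values is n = 7.
Step 3: Since n is odd, the median is the middle value at position 4: 10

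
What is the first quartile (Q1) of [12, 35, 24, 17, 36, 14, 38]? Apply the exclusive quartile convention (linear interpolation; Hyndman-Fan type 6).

14

Step 1: Sort the data: [12, 14, 17, 24, 35, 36, 38]
Step 2: n = 7
Step 3: Using the exclusive quartile method:
  Q1 = 14
  Q2 (median) = 24
  Q3 = 36
  IQR = Q3 - Q1 = 36 - 14 = 22
Step 4: Q1 = 14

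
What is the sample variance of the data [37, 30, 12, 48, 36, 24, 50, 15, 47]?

198.6944

Step 1: Compute the mean: (37 + 30 + 12 + 48 + 36 + 24 + 50 + 15 + 47) / 9 = 33.2222
Step 2: Compute squared deviations from the mean:
  (37 - 33.2222)^2 = 14.2716
  (30 - 33.2222)^2 = 10.3827
  (12 - 33.2222)^2 = 450.3827
  (48 - 33.2222)^2 = 218.3827
  (36 - 33.2222)^2 = 7.716
  (24 - 33.2222)^2 = 85.0494
  (50 - 33.2222)^2 = 281.4938
  (15 - 33.2222)^2 = 332.0494
  (47 - 33.2222)^2 = 189.8272
Step 3: Sum of squared deviations = 1589.5556
Step 4: Sample variance = 1589.5556 / 8 = 198.6944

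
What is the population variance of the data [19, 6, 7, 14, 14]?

23.6

Step 1: Compute the mean: (19 + 6 + 7 + 14 + 14) / 5 = 12
Step 2: Compute squared deviations from the mean:
  (19 - 12)^2 = 49
  (6 - 12)^2 = 36
  (7 - 12)^2 = 25
  (14 - 12)^2 = 4
  (14 - 12)^2 = 4
Step 3: Sum of squared deviations = 118
Step 4: Population variance = 118 / 5 = 23.6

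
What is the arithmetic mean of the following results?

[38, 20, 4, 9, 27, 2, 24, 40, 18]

20.2222

Step 1: Sum all values: 38 + 20 + 4 + 9 + 27 + 2 + 24 + 40 + 18 = 182
Step 2: Count the number of values: n = 9
Step 3: Mean = sum / n = 182 / 9 = 20.2222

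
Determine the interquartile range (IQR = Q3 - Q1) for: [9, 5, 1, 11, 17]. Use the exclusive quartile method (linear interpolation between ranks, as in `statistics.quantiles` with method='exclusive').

11

Step 1: Sort the data: [1, 5, 9, 11, 17]
Step 2: n = 5
Step 3: Using the exclusive quartile method:
  Q1 = 3
  Q2 (median) = 9
  Q3 = 14
  IQR = Q3 - Q1 = 14 - 3 = 11
Step 4: IQR = 11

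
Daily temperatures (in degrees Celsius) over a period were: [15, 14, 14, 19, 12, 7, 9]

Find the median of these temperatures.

14

Step 1: Sort the data in ascending order: [7, 9, 12, 14, 14, 15, 19]
Step 2: The number of values is n = 7.
Step 3: Since n is odd, the median is the middle value at position 4: 14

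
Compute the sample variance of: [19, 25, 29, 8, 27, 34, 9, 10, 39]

129.1944

Step 1: Compute the mean: (19 + 25 + 29 + 8 + 27 + 34 + 9 + 10 + 39) / 9 = 22.2222
Step 2: Compute squared deviations from the mean:
  (19 - 22.2222)^2 = 10.3827
  (25 - 22.2222)^2 = 7.716
  (29 - 22.2222)^2 = 45.9383
  (8 - 22.2222)^2 = 202.2716
  (27 - 22.2222)^2 = 22.8272
  (34 - 22.2222)^2 = 138.716
  (9 - 22.2222)^2 = 174.8272
  (10 - 22.2222)^2 = 149.3827
  (39 - 22.2222)^2 = 281.4938
Step 3: Sum of squared deviations = 1033.5556
Step 4: Sample variance = 1033.5556 / 8 = 129.1944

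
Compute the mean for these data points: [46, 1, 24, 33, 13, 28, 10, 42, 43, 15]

25.5

Step 1: Sum all values: 46 + 1 + 24 + 33 + 13 + 28 + 10 + 42 + 43 + 15 = 255
Step 2: Count the number of values: n = 10
Step 3: Mean = sum / n = 255 / 10 = 25.5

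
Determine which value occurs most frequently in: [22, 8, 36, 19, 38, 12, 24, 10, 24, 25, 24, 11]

24

Step 1: Count the frequency of each value:
  8: appears 1 time(s)
  10: appears 1 time(s)
  11: appears 1 time(s)
  12: appears 1 time(s)
  19: appears 1 time(s)
  22: appears 1 time(s)
  24: appears 3 time(s)
  25: appears 1 time(s)
  36: appears 1 time(s)
  38: appears 1 time(s)
Step 2: The value 24 appears most frequently (3 times).
Step 3: Mode = 24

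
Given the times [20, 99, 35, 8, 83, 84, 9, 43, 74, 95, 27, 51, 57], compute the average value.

52.6923

Step 1: Sum all values: 20 + 99 + 35 + 8 + 83 + 84 + 9 + 43 + 74 + 95 + 27 + 51 + 57 = 685
Step 2: Count the number of values: n = 13
Step 3: Mean = sum / n = 685 / 13 = 52.6923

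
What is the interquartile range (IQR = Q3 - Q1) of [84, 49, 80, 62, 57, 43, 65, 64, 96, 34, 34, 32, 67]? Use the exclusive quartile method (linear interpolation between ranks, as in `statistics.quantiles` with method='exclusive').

35

Step 1: Sort the data: [32, 34, 34, 43, 49, 57, 62, 64, 65, 67, 80, 84, 96]
Step 2: n = 13
Step 3: Using the exclusive quartile method:
  Q1 = 38.5
  Q2 (median) = 62
  Q3 = 73.5
  IQR = Q3 - Q1 = 73.5 - 38.5 = 35
Step 4: IQR = 35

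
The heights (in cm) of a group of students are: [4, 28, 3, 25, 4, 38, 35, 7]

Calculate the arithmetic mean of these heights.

18

Step 1: Sum all values: 4 + 28 + 3 + 25 + 4 + 38 + 35 + 7 = 144
Step 2: Count the number of values: n = 8
Step 3: Mean = sum / n = 144 / 8 = 18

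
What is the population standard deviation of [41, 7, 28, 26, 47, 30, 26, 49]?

12.8038

Step 1: Compute the mean: 31.75
Step 2: Sum of squared deviations from the mean: 1311.5
Step 3: Population variance = 1311.5 / 8 = 163.9375
Step 4: Standard deviation = sqrt(163.9375) = 12.8038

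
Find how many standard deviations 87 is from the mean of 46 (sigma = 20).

2.05

Step 1: Recall the z-score formula: z = (x - mu) / sigma
Step 2: Substitute values: z = (87 - 46) / 20
Step 3: z = 41 / 20 = 2.05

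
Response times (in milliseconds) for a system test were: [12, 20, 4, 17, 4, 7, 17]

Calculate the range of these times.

16

Step 1: Identify the maximum value: max = 20
Step 2: Identify the minimum value: min = 4
Step 3: Range = max - min = 20 - 4 = 16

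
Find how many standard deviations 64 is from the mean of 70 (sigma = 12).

-0.5

Step 1: Recall the z-score formula: z = (x - mu) / sigma
Step 2: Substitute values: z = (64 - 70) / 12
Step 3: z = -6 / 12 = -0.5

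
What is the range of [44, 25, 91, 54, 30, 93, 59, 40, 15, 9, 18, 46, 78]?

84

Step 1: Identify the maximum value: max = 93
Step 2: Identify the minimum value: min = 9
Step 3: Range = max - min = 93 - 9 = 84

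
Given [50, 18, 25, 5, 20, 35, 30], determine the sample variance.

202.4762

Step 1: Compute the mean: (50 + 18 + 25 + 5 + 20 + 35 + 30) / 7 = 26.1429
Step 2: Compute squared deviations from the mean:
  (50 - 26.1429)^2 = 569.1633
  (18 - 26.1429)^2 = 66.3061
  (25 - 26.1429)^2 = 1.3061
  (5 - 26.1429)^2 = 447.0204
  (20 - 26.1429)^2 = 37.7347
  (35 - 26.1429)^2 = 78.449
  (30 - 26.1429)^2 = 14.8776
Step 3: Sum of squared deviations = 1214.8571
Step 4: Sample variance = 1214.8571 / 6 = 202.4762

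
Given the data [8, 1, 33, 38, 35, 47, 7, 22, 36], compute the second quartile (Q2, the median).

33

Step 1: Sort the data: [1, 7, 8, 22, 33, 35, 36, 38, 47]
Step 2: n = 9
Step 3: Q2 is the median. Since n is odd, it is the middle value at position 5: 33
Step 4: Q2 = 33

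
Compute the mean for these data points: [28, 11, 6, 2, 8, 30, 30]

16.4286

Step 1: Sum all values: 28 + 11 + 6 + 2 + 8 + 30 + 30 = 115
Step 2: Count the number of values: n = 7
Step 3: Mean = sum / n = 115 / 7 = 16.4286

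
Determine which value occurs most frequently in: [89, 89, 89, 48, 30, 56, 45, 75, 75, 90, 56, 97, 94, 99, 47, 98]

89

Step 1: Count the frequency of each value:
  30: appears 1 time(s)
  45: appears 1 time(s)
  47: appears 1 time(s)
  48: appears 1 time(s)
  56: appears 2 time(s)
  75: appears 2 time(s)
  89: appears 3 time(s)
  90: appears 1 time(s)
  94: appears 1 time(s)
  97: appears 1 time(s)
  98: appears 1 time(s)
  99: appears 1 time(s)
Step 2: The value 89 appears most frequently (3 times).
Step 3: Mode = 89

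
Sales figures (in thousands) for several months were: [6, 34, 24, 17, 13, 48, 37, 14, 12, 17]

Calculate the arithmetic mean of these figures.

22.2

Step 1: Sum all values: 6 + 34 + 24 + 17 + 13 + 48 + 37 + 14 + 12 + 17 = 222
Step 2: Count the number of values: n = 10
Step 3: Mean = sum / n = 222 / 10 = 22.2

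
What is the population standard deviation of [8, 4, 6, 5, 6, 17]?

4.3461

Step 1: Compute the mean: 7.6667
Step 2: Sum of squared deviations from the mean: 113.3333
Step 3: Population variance = 113.3333 / 6 = 18.8889
Step 4: Standard deviation = sqrt(18.8889) = 4.3461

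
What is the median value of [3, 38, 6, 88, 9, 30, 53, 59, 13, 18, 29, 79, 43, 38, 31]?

31

Step 1: Sort the data in ascending order: [3, 6, 9, 13, 18, 29, 30, 31, 38, 38, 43, 53, 59, 79, 88]
Step 2: The number of values is n = 15.
Step 3: Since n is odd, the median is the middle value at position 8: 31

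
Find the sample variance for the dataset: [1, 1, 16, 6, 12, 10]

37.0667

Step 1: Compute the mean: (1 + 1 + 16 + 6 + 12 + 10) / 6 = 7.6667
Step 2: Compute squared deviations from the mean:
  (1 - 7.6667)^2 = 44.4444
  (1 - 7.6667)^2 = 44.4444
  (16 - 7.6667)^2 = 69.4444
  (6 - 7.6667)^2 = 2.7778
  (12 - 7.6667)^2 = 18.7778
  (10 - 7.6667)^2 = 5.4444
Step 3: Sum of squared deviations = 185.3333
Step 4: Sample variance = 185.3333 / 5 = 37.0667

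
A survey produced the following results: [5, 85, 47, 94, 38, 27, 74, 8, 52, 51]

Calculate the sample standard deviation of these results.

30.1421

Step 1: Compute the mean: 48.1
Step 2: Sum of squared deviations from the mean: 8176.9
Step 3: Sample variance = 8176.9 / 9 = 908.5444
Step 4: Standard deviation = sqrt(908.5444) = 30.1421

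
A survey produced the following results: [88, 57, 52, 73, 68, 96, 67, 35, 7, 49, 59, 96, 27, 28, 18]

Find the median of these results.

57

Step 1: Sort the data in ascending order: [7, 18, 27, 28, 35, 49, 52, 57, 59, 67, 68, 73, 88, 96, 96]
Step 2: The number of values is n = 15.
Step 3: Since n is odd, the median is the middle value at position 8: 57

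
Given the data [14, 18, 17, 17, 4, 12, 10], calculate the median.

14

Step 1: Sort the data in ascending order: [4, 10, 12, 14, 17, 17, 18]
Step 2: The number of values is n = 7.
Step 3: Since n is odd, the median is the middle value at position 4: 14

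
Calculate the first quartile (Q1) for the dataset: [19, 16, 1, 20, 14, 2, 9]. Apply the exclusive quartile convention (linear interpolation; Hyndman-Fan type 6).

2

Step 1: Sort the data: [1, 2, 9, 14, 16, 19, 20]
Step 2: n = 7
Step 3: Using the exclusive quartile method:
  Q1 = 2
  Q2 (median) = 14
  Q3 = 19
  IQR = Q3 - Q1 = 19 - 2 = 17
Step 4: Q1 = 2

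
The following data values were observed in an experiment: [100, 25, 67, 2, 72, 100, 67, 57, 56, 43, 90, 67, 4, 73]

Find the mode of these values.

67

Step 1: Count the frequency of each value:
  2: appears 1 time(s)
  4: appears 1 time(s)
  25: appears 1 time(s)
  43: appears 1 time(s)
  56: appears 1 time(s)
  57: appears 1 time(s)
  67: appears 3 time(s)
  72: appears 1 time(s)
  73: appears 1 time(s)
  90: appears 1 time(s)
  100: appears 2 time(s)
Step 2: The value 67 appears most frequently (3 times).
Step 3: Mode = 67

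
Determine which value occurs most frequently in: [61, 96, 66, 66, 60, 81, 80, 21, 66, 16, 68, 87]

66

Step 1: Count the frequency of each value:
  16: appears 1 time(s)
  21: appears 1 time(s)
  60: appears 1 time(s)
  61: appears 1 time(s)
  66: appears 3 time(s)
  68: appears 1 time(s)
  80: appears 1 time(s)
  81: appears 1 time(s)
  87: appears 1 time(s)
  96: appears 1 time(s)
Step 2: The value 66 appears most frequently (3 times).
Step 3: Mode = 66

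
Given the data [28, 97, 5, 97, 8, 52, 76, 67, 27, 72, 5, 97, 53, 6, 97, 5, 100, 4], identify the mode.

97

Step 1: Count the frequency of each value:
  4: appears 1 time(s)
  5: appears 3 time(s)
  6: appears 1 time(s)
  8: appears 1 time(s)
  27: appears 1 time(s)
  28: appears 1 time(s)
  52: appears 1 time(s)
  53: appears 1 time(s)
  67: appears 1 time(s)
  72: appears 1 time(s)
  76: appears 1 time(s)
  97: appears 4 time(s)
  100: appears 1 time(s)
Step 2: The value 97 appears most frequently (4 times).
Step 3: Mode = 97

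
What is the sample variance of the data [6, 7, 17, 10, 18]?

31.3

Step 1: Compute the mean: (6 + 7 + 17 + 10 + 18) / 5 = 11.6
Step 2: Compute squared deviations from the mean:
  (6 - 11.6)^2 = 31.36
  (7 - 11.6)^2 = 21.16
  (17 - 11.6)^2 = 29.16
  (10 - 11.6)^2 = 2.56
  (18 - 11.6)^2 = 40.96
Step 3: Sum of squared deviations = 125.2
Step 4: Sample variance = 125.2 / 4 = 31.3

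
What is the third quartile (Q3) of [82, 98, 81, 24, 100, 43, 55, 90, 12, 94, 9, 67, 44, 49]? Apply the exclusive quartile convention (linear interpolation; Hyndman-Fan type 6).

91

Step 1: Sort the data: [9, 12, 24, 43, 44, 49, 55, 67, 81, 82, 90, 94, 98, 100]
Step 2: n = 14
Step 3: Using the exclusive quartile method:
  Q1 = 38.25
  Q2 (median) = 61
  Q3 = 91
  IQR = Q3 - Q1 = 91 - 38.25 = 52.75
Step 4: Q3 = 91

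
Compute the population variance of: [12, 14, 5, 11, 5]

13.84

Step 1: Compute the mean: (12 + 14 + 5 + 11 + 5) / 5 = 9.4
Step 2: Compute squared deviations from the mean:
  (12 - 9.4)^2 = 6.76
  (14 - 9.4)^2 = 21.16
  (5 - 9.4)^2 = 19.36
  (11 - 9.4)^2 = 2.56
  (5 - 9.4)^2 = 19.36
Step 3: Sum of squared deviations = 69.2
Step 4: Population variance = 69.2 / 5 = 13.84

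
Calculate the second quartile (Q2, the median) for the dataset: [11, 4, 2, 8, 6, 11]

7

Step 1: Sort the data: [2, 4, 6, 8, 11, 11]
Step 2: n = 6
Step 3: Q2 is the median. Since n is even, it is the average of the values at positions 3 and 4:
  Q2 = (6 + 8) / 2 = 7
Step 4: Q2 = 7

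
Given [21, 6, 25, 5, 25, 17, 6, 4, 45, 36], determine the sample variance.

200.4444

Step 1: Compute the mean: (21 + 6 + 25 + 5 + 25 + 17 + 6 + 4 + 45 + 36) / 10 = 19
Step 2: Compute squared deviations from the mean:
  (21 - 19)^2 = 4
  (6 - 19)^2 = 169
  (25 - 19)^2 = 36
  (5 - 19)^2 = 196
  (25 - 19)^2 = 36
  (17 - 19)^2 = 4
  (6 - 19)^2 = 169
  (4 - 19)^2 = 225
  (45 - 19)^2 = 676
  (36 - 19)^2 = 289
Step 3: Sum of squared deviations = 1804
Step 4: Sample variance = 1804 / 9 = 200.4444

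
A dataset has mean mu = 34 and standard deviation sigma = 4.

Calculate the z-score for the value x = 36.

0.5

Step 1: Recall the z-score formula: z = (x - mu) / sigma
Step 2: Substitute values: z = (36 - 34) / 4
Step 3: z = 2 / 4 = 0.5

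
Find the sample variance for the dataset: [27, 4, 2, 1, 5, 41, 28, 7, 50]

345.5

Step 1: Compute the mean: (27 + 4 + 2 + 1 + 5 + 41 + 28 + 7 + 50) / 9 = 18.3333
Step 2: Compute squared deviations from the mean:
  (27 - 18.3333)^2 = 75.1111
  (4 - 18.3333)^2 = 205.4444
  (2 - 18.3333)^2 = 266.7778
  (1 - 18.3333)^2 = 300.4444
  (5 - 18.3333)^2 = 177.7778
  (41 - 18.3333)^2 = 513.7778
  (28 - 18.3333)^2 = 93.4444
  (7 - 18.3333)^2 = 128.4444
  (50 - 18.3333)^2 = 1002.7778
Step 3: Sum of squared deviations = 2764
Step 4: Sample variance = 2764 / 8 = 345.5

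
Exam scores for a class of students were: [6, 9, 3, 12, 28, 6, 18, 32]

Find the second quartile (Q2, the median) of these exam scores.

10.5

Step 1: Sort the data: [3, 6, 6, 9, 12, 18, 28, 32]
Step 2: n = 8
Step 3: Q2 is the median. Since n is even, it is the average of the values at positions 4 and 5:
  Q2 = (9 + 12) / 2 = 10.5
Step 4: Q2 = 10.5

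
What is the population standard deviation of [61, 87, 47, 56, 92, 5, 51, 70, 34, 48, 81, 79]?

23.7351

Step 1: Compute the mean: 59.25
Step 2: Sum of squared deviations from the mean: 6760.25
Step 3: Population variance = 6760.25 / 12 = 563.3542
Step 4: Standard deviation = sqrt(563.3542) = 23.7351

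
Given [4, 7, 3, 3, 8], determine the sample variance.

5.5

Step 1: Compute the mean: (4 + 7 + 3 + 3 + 8) / 5 = 5
Step 2: Compute squared deviations from the mean:
  (4 - 5)^2 = 1
  (7 - 5)^2 = 4
  (3 - 5)^2 = 4
  (3 - 5)^2 = 4
  (8 - 5)^2 = 9
Step 3: Sum of squared deviations = 22
Step 4: Sample variance = 22 / 4 = 5.5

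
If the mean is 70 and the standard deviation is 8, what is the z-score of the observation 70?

0

Step 1: Recall the z-score formula: z = (x - mu) / sigma
Step 2: Substitute values: z = (70 - 70) / 8
Step 3: z = 0 / 8 = 0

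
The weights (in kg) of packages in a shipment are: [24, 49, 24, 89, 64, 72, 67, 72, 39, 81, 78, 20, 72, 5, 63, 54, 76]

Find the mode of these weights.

72

Step 1: Count the frequency of each value:
  5: appears 1 time(s)
  20: appears 1 time(s)
  24: appears 2 time(s)
  39: appears 1 time(s)
  49: appears 1 time(s)
  54: appears 1 time(s)
  63: appears 1 time(s)
  64: appears 1 time(s)
  67: appears 1 time(s)
  72: appears 3 time(s)
  76: appears 1 time(s)
  78: appears 1 time(s)
  81: appears 1 time(s)
  89: appears 1 time(s)
Step 2: The value 72 appears most frequently (3 times).
Step 3: Mode = 72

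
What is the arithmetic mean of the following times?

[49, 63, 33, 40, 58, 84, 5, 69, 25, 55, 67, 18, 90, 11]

47.6429

Step 1: Sum all values: 49 + 63 + 33 + 40 + 58 + 84 + 5 + 69 + 25 + 55 + 67 + 18 + 90 + 11 = 667
Step 2: Count the number of values: n = 14
Step 3: Mean = sum / n = 667 / 14 = 47.6429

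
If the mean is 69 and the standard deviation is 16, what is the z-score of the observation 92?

1.4375

Step 1: Recall the z-score formula: z = (x - mu) / sigma
Step 2: Substitute values: z = (92 - 69) / 16
Step 3: z = 23 / 16 = 1.4375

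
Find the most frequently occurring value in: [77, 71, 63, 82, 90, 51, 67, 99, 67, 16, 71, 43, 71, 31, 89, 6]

71

Step 1: Count the frequency of each value:
  6: appears 1 time(s)
  16: appears 1 time(s)
  31: appears 1 time(s)
  43: appears 1 time(s)
  51: appears 1 time(s)
  63: appears 1 time(s)
  67: appears 2 time(s)
  71: appears 3 time(s)
  77: appears 1 time(s)
  82: appears 1 time(s)
  89: appears 1 time(s)
  90: appears 1 time(s)
  99: appears 1 time(s)
Step 2: The value 71 appears most frequently (3 times).
Step 3: Mode = 71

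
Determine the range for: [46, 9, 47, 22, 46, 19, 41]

38

Step 1: Identify the maximum value: max = 47
Step 2: Identify the minimum value: min = 9
Step 3: Range = max - min = 47 - 9 = 38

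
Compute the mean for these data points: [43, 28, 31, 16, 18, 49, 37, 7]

28.625

Step 1: Sum all values: 43 + 28 + 31 + 16 + 18 + 49 + 37 + 7 = 229
Step 2: Count the number of values: n = 8
Step 3: Mean = sum / n = 229 / 8 = 28.625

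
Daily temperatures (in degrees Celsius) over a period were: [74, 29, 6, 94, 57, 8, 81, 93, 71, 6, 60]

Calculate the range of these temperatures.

88

Step 1: Identify the maximum value: max = 94
Step 2: Identify the minimum value: min = 6
Step 3: Range = max - min = 94 - 6 = 88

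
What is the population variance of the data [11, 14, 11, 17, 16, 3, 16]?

20.2449

Step 1: Compute the mean: (11 + 14 + 11 + 17 + 16 + 3 + 16) / 7 = 12.5714
Step 2: Compute squared deviations from the mean:
  (11 - 12.5714)^2 = 2.4694
  (14 - 12.5714)^2 = 2.0408
  (11 - 12.5714)^2 = 2.4694
  (17 - 12.5714)^2 = 19.6122
  (16 - 12.5714)^2 = 11.7551
  (3 - 12.5714)^2 = 91.6122
  (16 - 12.5714)^2 = 11.7551
Step 3: Sum of squared deviations = 141.7143
Step 4: Population variance = 141.7143 / 7 = 20.2449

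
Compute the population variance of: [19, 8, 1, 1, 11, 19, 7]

47.9592

Step 1: Compute the mean: (19 + 8 + 1 + 1 + 11 + 19 + 7) / 7 = 9.4286
Step 2: Compute squared deviations from the mean:
  (19 - 9.4286)^2 = 91.6122
  (8 - 9.4286)^2 = 2.0408
  (1 - 9.4286)^2 = 71.0408
  (1 - 9.4286)^2 = 71.0408
  (11 - 9.4286)^2 = 2.4694
  (19 - 9.4286)^2 = 91.6122
  (7 - 9.4286)^2 = 5.898
Step 3: Sum of squared deviations = 335.7143
Step 4: Population variance = 335.7143 / 7 = 47.9592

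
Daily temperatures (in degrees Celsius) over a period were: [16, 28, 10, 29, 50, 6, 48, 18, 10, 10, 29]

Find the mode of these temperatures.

10

Step 1: Count the frequency of each value:
  6: appears 1 time(s)
  10: appears 3 time(s)
  16: appears 1 time(s)
  18: appears 1 time(s)
  28: appears 1 time(s)
  29: appears 2 time(s)
  48: appears 1 time(s)
  50: appears 1 time(s)
Step 2: The value 10 appears most frequently (3 times).
Step 3: Mode = 10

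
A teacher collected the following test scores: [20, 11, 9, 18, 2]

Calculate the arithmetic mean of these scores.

12

Step 1: Sum all values: 20 + 11 + 9 + 18 + 2 = 60
Step 2: Count the number of values: n = 5
Step 3: Mean = sum / n = 60 / 5 = 12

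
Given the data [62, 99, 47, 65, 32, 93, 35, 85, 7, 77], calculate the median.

63.5

Step 1: Sort the data in ascending order: [7, 32, 35, 47, 62, 65, 77, 85, 93, 99]
Step 2: The number of values is n = 10.
Step 3: Since n is even, the median is the average of positions 5 and 6:
  Median = (62 + 65) / 2 = 63.5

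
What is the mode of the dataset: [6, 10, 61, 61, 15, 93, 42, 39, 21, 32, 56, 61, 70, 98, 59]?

61

Step 1: Count the frequency of each value:
  6: appears 1 time(s)
  10: appears 1 time(s)
  15: appears 1 time(s)
  21: appears 1 time(s)
  32: appears 1 time(s)
  39: appears 1 time(s)
  42: appears 1 time(s)
  56: appears 1 time(s)
  59: appears 1 time(s)
  61: appears 3 time(s)
  70: appears 1 time(s)
  93: appears 1 time(s)
  98: appears 1 time(s)
Step 2: The value 61 appears most frequently (3 times).
Step 3: Mode = 61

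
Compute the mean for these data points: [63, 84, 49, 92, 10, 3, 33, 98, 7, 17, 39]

45

Step 1: Sum all values: 63 + 84 + 49 + 92 + 10 + 3 + 33 + 98 + 7 + 17 + 39 = 495
Step 2: Count the number of values: n = 11
Step 3: Mean = sum / n = 495 / 11 = 45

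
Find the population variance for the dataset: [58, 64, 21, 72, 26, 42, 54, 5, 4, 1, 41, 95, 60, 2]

826.9235

Step 1: Compute the mean: (58 + 64 + 21 + 72 + 26 + 42 + 54 + 5 + 4 + 1 + 41 + 95 + 60 + 2) / 14 = 38.9286
Step 2: Compute squared deviations from the mean:
  (58 - 38.9286)^2 = 363.7194
  (64 - 38.9286)^2 = 628.5765
  (21 - 38.9286)^2 = 321.4337
  (72 - 38.9286)^2 = 1093.7194
  (26 - 38.9286)^2 = 167.148
  (42 - 38.9286)^2 = 9.4337
  (54 - 38.9286)^2 = 227.148
  (5 - 38.9286)^2 = 1151.148
  (4 - 38.9286)^2 = 1220.0051
  (1 - 38.9286)^2 = 1438.5765
  (41 - 38.9286)^2 = 4.2908
  (95 - 38.9286)^2 = 3144.0051
  (60 - 38.9286)^2 = 444.0051
  (2 - 38.9286)^2 = 1363.7194
Step 3: Sum of squared deviations = 11576.9286
Step 4: Population variance = 11576.9286 / 14 = 826.9235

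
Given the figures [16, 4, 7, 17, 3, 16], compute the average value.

10.5

Step 1: Sum all values: 16 + 4 + 7 + 17 + 3 + 16 = 63
Step 2: Count the number of values: n = 6
Step 3: Mean = sum / n = 63 / 6 = 10.5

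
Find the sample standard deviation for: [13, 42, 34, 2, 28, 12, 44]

16.2378

Step 1: Compute the mean: 25
Step 2: Sum of squared deviations from the mean: 1582
Step 3: Sample variance = 1582 / 6 = 263.6667
Step 4: Standard deviation = sqrt(263.6667) = 16.2378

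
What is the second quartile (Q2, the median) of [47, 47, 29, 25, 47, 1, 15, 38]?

33.5

Step 1: Sort the data: [1, 15, 25, 29, 38, 47, 47, 47]
Step 2: n = 8
Step 3: Q2 is the median. Since n is even, it is the average of the values at positions 4 and 5:
  Q2 = (29 + 38) / 2 = 33.5
Step 4: Q2 = 33.5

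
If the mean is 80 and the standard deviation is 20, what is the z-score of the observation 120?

2

Step 1: Recall the z-score formula: z = (x - mu) / sigma
Step 2: Substitute values: z = (120 - 80) / 20
Step 3: z = 40 / 20 = 2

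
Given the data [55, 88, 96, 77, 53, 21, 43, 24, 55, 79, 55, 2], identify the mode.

55

Step 1: Count the frequency of each value:
  2: appears 1 time(s)
  21: appears 1 time(s)
  24: appears 1 time(s)
  43: appears 1 time(s)
  53: appears 1 time(s)
  55: appears 3 time(s)
  77: appears 1 time(s)
  79: appears 1 time(s)
  88: appears 1 time(s)
  96: appears 1 time(s)
Step 2: The value 55 appears most frequently (3 times).
Step 3: Mode = 55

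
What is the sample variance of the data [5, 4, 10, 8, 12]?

11.2

Step 1: Compute the mean: (5 + 4 + 10 + 8 + 12) / 5 = 7.8
Step 2: Compute squared deviations from the mean:
  (5 - 7.8)^2 = 7.84
  (4 - 7.8)^2 = 14.44
  (10 - 7.8)^2 = 4.84
  (8 - 7.8)^2 = 0.04
  (12 - 7.8)^2 = 17.64
Step 3: Sum of squared deviations = 44.8
Step 4: Sample variance = 44.8 / 4 = 11.2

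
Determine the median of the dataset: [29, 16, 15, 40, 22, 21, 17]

21

Step 1: Sort the data in ascending order: [15, 16, 17, 21, 22, 29, 40]
Step 2: The number of values is n = 7.
Step 3: Since n is odd, the median is the middle value at position 4: 21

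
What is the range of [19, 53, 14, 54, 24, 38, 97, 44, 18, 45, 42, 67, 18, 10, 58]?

87

Step 1: Identify the maximum value: max = 97
Step 2: Identify the minimum value: min = 10
Step 3: Range = max - min = 97 - 10 = 87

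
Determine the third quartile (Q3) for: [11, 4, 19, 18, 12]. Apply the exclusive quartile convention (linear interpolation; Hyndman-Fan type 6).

18.5

Step 1: Sort the data: [4, 11, 12, 18, 19]
Step 2: n = 5
Step 3: Using the exclusive quartile method:
  Q1 = 7.5
  Q2 (median) = 12
  Q3 = 18.5
  IQR = Q3 - Q1 = 18.5 - 7.5 = 11
Step 4: Q3 = 18.5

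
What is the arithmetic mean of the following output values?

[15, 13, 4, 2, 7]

8.2

Step 1: Sum all values: 15 + 13 + 4 + 2 + 7 = 41
Step 2: Count the number of values: n = 5
Step 3: Mean = sum / n = 41 / 5 = 8.2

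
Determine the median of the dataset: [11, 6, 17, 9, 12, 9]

10

Step 1: Sort the data in ascending order: [6, 9, 9, 11, 12, 17]
Step 2: The number of values is n = 6.
Step 3: Since n is even, the median is the average of positions 3 and 4:
  Median = (9 + 11) / 2 = 10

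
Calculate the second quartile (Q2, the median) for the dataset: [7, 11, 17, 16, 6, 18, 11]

11

Step 1: Sort the data: [6, 7, 11, 11, 16, 17, 18]
Step 2: n = 7
Step 3: Q2 is the median. Since n is odd, it is the middle value at position 4: 11
Step 4: Q2 = 11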